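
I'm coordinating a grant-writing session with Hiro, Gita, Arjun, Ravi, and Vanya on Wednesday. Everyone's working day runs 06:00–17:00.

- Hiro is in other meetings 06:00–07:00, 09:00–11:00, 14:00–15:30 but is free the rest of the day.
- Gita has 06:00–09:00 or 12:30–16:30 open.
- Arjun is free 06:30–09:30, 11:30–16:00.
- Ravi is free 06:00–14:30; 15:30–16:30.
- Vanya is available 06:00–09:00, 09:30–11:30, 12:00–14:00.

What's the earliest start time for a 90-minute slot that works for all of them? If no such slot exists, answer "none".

Hiro free: 07:00-09:00, 11:00-14:00, 15:30-17:00 (invert busy blocks within the working day).
Gita free: 06:00-09:00, 12:30-16:30.
Arjun free: 06:30-09:30, 11:30-16:00.
Ravi free: 06:00-14:30, 15:30-16:30.
Vanya free: 06:00-09:00, 09:30-11:30, 12:00-14:00.
Hiro ∩ Gita: 07:00-09:00, 12:30-14:00, 15:30-16:30.
Hiro ∩ Gita ∩ Arjun: 07:00-09:00, 12:30-14:00, 15:30-16:00.
Hiro ∩ Gita ∩ Arjun ∩ Ravi: 07:00-09:00, 12:30-14:00, 15:30-16:00.
Hiro ∩ Gita ∩ Arjun ∩ Ravi ∩ Vanya: 07:00-09:00, 12:30-14:00.
Those are the intersection windows.
The first common window of at least 90 minutes is 07:00-09:00, so the earliest start is 07:00.

07:00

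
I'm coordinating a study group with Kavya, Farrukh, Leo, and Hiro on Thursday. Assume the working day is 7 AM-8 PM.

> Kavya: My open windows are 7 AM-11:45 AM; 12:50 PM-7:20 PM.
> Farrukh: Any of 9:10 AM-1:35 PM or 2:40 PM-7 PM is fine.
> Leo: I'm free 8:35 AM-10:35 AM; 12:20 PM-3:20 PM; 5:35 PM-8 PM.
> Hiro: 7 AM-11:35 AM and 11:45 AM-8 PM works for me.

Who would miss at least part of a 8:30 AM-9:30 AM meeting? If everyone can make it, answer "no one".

Farrukh, Leo

Kavya: free for 08:30-09:30. Farrukh: not fully free for 08:30-09:30. Leo: not fully free for 08:30-09:30. Hiro: free for 08:30-09:30.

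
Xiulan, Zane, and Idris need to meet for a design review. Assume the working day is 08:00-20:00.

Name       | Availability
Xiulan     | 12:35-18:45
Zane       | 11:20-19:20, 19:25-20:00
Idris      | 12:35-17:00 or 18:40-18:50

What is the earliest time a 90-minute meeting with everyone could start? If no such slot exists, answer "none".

Xiulan ∩ Zane: 12:35-18:45.
Xiulan ∩ Zane ∩ Idris: 12:35-17:00, 18:40-18:45.
So the common availability across everyone is 12:35-17:00, 18:40-18:45.
The first common window of at least 90 minutes is 12:35-17:00, so the earliest start is 12:35.

12:35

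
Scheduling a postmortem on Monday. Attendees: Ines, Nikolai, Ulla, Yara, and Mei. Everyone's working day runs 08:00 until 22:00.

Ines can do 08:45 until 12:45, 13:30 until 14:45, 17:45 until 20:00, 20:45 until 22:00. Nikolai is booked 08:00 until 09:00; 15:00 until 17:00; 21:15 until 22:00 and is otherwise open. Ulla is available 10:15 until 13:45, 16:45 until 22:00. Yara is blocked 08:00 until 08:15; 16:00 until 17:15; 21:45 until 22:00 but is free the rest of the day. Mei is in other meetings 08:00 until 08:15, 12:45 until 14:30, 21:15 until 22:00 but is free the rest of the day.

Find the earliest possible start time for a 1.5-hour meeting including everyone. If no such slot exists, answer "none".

Ines free: 08:45-12:45, 13:30-14:45, 17:45-20:00, 20:45-22:00.
Nikolai free: 09:00-15:00, 17:00-21:15 (invert busy blocks within the working day).
Ulla free: 10:15-13:45, 16:45-22:00.
Yara free: 08:15-16:00, 17:15-21:45 (invert busy blocks within the working day).
Mei free: 08:15-12:45, 14:30-21:15 (invert busy blocks within the working day).
Ines ∩ Nikolai: 09:00-12:45, 13:30-14:45, 17:45-20:00, 20:45-21:15.
Ines ∩ Nikolai ∩ Ulla: 10:15-12:45, 13:30-13:45, 17:45-20:00, 20:45-21:15.
Ines ∩ Nikolai ∩ Ulla ∩ Yara: 10:15-12:45, 13:30-13:45, 17:45-20:00, 20:45-21:15.
Ines ∩ Nikolai ∩ Ulla ∩ Yara ∩ Mei: 10:15-12:45, 17:45-20:00, 20:45-21:15.
So the common availability across everyone is 10:15-12:45, 17:45-20:00, 20:45-21:15.
The first common window of at least 90 minutes is 10:15-12:45, so the earliest start is 10:15.

10:15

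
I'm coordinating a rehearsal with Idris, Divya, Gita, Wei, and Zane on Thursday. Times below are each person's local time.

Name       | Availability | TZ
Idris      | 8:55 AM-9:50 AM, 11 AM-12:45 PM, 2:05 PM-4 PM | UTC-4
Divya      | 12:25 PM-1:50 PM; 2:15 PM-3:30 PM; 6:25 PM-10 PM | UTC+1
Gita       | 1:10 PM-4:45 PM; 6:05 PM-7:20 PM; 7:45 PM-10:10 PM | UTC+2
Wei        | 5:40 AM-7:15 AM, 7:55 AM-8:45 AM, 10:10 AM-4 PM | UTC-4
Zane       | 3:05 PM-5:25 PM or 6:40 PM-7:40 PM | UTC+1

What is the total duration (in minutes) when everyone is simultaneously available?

35

Idris in UTC: 12:55-13:50, 15:00-16:45, 18:05-20:00 (add 4h to convert from UTC-4).
Divya in UTC: 11:25-12:50, 13:15-14:30, 17:25-21:00 (subtract 1h to convert from UTC+1).
Gita in UTC: 11:10-14:45, 16:05-17:20, 17:45-20:10 (subtract 2h to convert from UTC+2).
Wei in UTC: 09:40-11:15, 11:55-12:45, 14:10-20:00 (add 4h to convert from UTC-4).
Zane in UTC: 14:05-16:25, 17:40-18:40 (subtract 1h to convert from UTC+1).
Idris ∩ Divya: 13:15-13:50, 18:05-20:00.
Idris ∩ Divya ∩ Gita: 13:15-13:50, 18:05-20:00.
Idris ∩ Divya ∩ Gita ∩ Wei: 18:05-20:00.
Idris ∩ Divya ∩ Gita ∩ Wei ∩ Zane: 18:05-18:40.
That's a single block of 35 minutes.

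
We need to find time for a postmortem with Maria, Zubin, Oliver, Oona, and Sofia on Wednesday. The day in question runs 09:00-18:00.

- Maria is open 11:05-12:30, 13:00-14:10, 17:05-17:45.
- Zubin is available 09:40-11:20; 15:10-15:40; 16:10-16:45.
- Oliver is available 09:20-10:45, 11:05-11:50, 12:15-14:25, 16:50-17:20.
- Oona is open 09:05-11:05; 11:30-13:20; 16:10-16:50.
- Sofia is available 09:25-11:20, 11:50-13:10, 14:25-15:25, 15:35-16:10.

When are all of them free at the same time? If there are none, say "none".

Maria ∩ Zubin: 11:05-11:20.
Maria ∩ Zubin ∩ Oliver: 11:05-11:20.
Maria ∩ Zubin ∩ Oliver ∩ Oona: ∅.
Maria ∩ Zubin ∩ Oliver ∩ Oona ∩ Sofia: ∅.
There is no time when everyone is free.

none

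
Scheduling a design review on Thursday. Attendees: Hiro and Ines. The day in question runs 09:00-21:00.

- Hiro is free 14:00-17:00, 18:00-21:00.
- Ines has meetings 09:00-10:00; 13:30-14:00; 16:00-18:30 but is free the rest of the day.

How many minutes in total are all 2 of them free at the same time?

270

Hiro free: 14:00-17:00, 18:00-21:00.
Ines free: 10:00-13:30, 14:00-16:00, 18:30-21:00 (invert busy blocks within the working day).
Hiro ∩ Ines: 14:00-16:00, 18:30-21:00.
So the common availability across everyone is 14:00-16:00, 18:30-21:00.
Summing the common windows: 120 + 150 = 270 minutes.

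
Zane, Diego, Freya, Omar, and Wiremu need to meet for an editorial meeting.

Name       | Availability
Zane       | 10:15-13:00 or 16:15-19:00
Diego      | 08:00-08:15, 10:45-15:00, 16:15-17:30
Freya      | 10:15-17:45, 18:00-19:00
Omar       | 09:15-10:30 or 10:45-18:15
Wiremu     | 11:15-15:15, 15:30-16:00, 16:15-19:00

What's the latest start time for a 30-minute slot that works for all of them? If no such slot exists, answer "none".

17:00

Zane ∩ Diego: 10:45-13:00, 16:15-17:30.
Zane ∩ Diego ∩ Freya: 10:45-13:00, 16:15-17:30.
Zane ∩ Diego ∩ Freya ∩ Omar: 10:45-13:00, 16:15-17:30.
Zane ∩ Diego ∩ Freya ∩ Omar ∩ Wiremu: 11:15-13:00, 16:15-17:30.
So the common availability across everyone is 11:15-13:00, 16:15-17:30.
The last common window of at least 30 minutes is 16:15-17:30; a 30-minute meeting can start as late as 17:00 and still end by 17:30.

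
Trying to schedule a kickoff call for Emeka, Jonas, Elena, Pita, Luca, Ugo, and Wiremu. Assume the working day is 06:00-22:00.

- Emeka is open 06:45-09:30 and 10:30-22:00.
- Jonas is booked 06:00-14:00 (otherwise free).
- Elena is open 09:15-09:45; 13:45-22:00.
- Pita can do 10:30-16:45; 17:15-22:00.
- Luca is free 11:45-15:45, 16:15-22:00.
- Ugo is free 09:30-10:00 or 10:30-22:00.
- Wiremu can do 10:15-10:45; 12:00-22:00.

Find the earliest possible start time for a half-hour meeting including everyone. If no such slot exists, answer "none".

14:00

Emeka free: 06:45-09:30, 10:30-22:00.
Jonas free: 14:00-22:00 (invert busy blocks within the working day).
Elena free: 09:15-09:45, 13:45-22:00.
Pita free: 10:30-16:45, 17:15-22:00.
Luca free: 11:45-15:45, 16:15-22:00.
Ugo free: 09:30-10:00, 10:30-22:00.
Wiremu free: 10:15-10:45, 12:00-22:00.
Emeka ∩ Jonas: 14:00-22:00.
Emeka ∩ Jonas ∩ Elena: 14:00-22:00.
Emeka ∩ Jonas ∩ Elena ∩ Pita: 14:00-16:45, 17:15-22:00.
Emeka ∩ Jonas ∩ Elena ∩ Pita ∩ Luca: 14:00-15:45, 16:15-16:45, 17:15-22:00.
Emeka ∩ Jonas ∩ Elena ∩ Pita ∩ Luca ∩ Ugo: 14:00-15:45, 16:15-16:45, 17:15-22:00.
Emeka ∩ Jonas ∩ Elena ∩ Pita ∩ Luca ∩ Ugo ∩ Wiremu: 14:00-15:45, 16:15-16:45, 17:15-22:00.
Those are the intersection windows.
The first common window of at least 30 minutes is 14:00-15:45, so the earliest start is 14:00.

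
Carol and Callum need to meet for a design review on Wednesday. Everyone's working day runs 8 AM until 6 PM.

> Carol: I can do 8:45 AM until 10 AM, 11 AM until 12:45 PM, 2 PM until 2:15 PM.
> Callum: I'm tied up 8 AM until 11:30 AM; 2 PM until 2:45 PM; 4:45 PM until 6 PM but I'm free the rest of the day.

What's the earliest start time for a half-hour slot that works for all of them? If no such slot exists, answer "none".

11:30

Carol free: 08:45-10:00, 11:00-12:45, 14:00-14:15.
Callum free: 11:30-14:00, 14:45-16:45 (invert busy blocks within the working day).
Carol ∩ Callum: 11:30-12:45.
The first common window of at least 30 minutes is 11:30-12:45, so the earliest start is 11:30.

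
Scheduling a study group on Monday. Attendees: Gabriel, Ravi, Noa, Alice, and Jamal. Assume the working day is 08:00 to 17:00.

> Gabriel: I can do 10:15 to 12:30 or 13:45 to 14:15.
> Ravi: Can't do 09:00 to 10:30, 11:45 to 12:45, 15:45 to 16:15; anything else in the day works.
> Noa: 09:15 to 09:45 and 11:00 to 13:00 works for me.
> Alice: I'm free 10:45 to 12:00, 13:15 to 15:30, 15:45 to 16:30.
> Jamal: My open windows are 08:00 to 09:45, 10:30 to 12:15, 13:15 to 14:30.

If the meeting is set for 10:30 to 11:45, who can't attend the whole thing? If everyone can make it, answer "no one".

Gabriel free: 10:15-12:30, 13:45-14:15.
Ravi free: 08:00-09:00, 10:30-11:45, 12:45-15:45, 16:15-17:00 (invert busy blocks within the working day).
Noa free: 09:15-09:45, 11:00-13:00.
Alice free: 10:45-12:00, 13:15-15:30, 15:45-16:30.
Jamal free: 08:00-09:45, 10:30-12:15, 13:15-14:30.
Gabriel: free for 10:30-11:45. Ravi: free for 10:30-11:45. Noa: not fully free for 10:30-11:45. Alice: not fully free for 10:30-11:45. Jamal: free for 10:30-11:45.

Alice, Noa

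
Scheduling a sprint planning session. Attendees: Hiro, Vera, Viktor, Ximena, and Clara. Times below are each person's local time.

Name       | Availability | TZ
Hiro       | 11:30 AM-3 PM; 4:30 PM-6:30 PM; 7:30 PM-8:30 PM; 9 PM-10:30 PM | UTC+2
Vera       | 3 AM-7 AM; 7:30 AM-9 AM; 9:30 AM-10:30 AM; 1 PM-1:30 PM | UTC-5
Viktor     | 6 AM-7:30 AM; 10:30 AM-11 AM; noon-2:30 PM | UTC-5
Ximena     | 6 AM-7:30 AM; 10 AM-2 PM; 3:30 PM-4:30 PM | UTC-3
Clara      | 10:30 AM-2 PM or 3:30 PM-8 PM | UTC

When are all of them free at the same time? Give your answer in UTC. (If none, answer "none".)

none

Hiro in UTC: 09:30-13:00, 14:30-16:30, 17:30-18:30, 19:00-20:30 (subtract 2h to convert from UTC+2).
Vera in UTC: 08:00-12:00, 12:30-14:00, 14:30-15:30, 18:00-18:30 (add 5h to convert from UTC-5).
Viktor in UTC: 11:00-12:30, 15:30-16:00, 17:00-19:30 (add 5h to convert from UTC-5).
Ximena in UTC: 09:00-10:30, 13:00-17:00, 18:30-19:30 (add 3h to convert from UTC-3).
Clara in UTC: 10:30-14:00, 15:30-20:00.
Hiro ∩ Vera: 09:30-12:00, 12:30-13:00, 14:30-15:30, 18:00-18:30.
Hiro ∩ Vera ∩ Viktor: 11:00-12:00, 18:00-18:30.
Hiro ∩ Vera ∩ Viktor ∩ Ximena: ∅.
Hiro ∩ Vera ∩ Viktor ∩ Ximena ∩ Clara: ∅.
There is no time when everyone is free.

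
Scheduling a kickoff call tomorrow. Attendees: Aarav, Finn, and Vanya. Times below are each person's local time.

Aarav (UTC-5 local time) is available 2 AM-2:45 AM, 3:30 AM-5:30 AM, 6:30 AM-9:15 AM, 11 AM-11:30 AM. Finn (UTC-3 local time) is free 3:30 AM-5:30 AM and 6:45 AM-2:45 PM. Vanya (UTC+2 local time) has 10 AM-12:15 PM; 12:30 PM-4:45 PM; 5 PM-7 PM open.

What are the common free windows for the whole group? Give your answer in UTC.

Aarav in UTC: 07:00-07:45, 08:30-10:30, 11:30-14:15, 16:00-16:30 (add 5h to convert from UTC-5).
Finn in UTC: 06:30-08:30, 09:45-17:45 (add 3h to convert from UTC-3).
Vanya in UTC: 08:00-10:15, 10:30-14:45, 15:00-17:00 (subtract 2h to convert from UTC+2).
Aarav ∩ Finn: 07:00-07:45, 09:45-10:30, 11:30-14:15, 16:00-16:30.
Aarav ∩ Finn ∩ Vanya: 09:45-10:15, 11:30-14:15, 16:00-16:30.
So the common availability across everyone is 09:45-10:15, 11:30-14:15, 16:00-16:30.

09:45-10:15, 11:30-14:15, 16:00-16:30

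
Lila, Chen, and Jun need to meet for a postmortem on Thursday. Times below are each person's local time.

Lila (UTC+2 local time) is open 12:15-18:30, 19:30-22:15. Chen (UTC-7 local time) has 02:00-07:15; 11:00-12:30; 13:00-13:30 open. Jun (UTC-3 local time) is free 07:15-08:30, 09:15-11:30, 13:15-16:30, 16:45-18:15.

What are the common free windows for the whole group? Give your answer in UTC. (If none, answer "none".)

Lila in UTC: 10:15-16:30, 17:30-20:15 (subtract 2h to convert from UTC+2).
Chen in UTC: 09:00-14:15, 18:00-19:30, 20:00-20:30 (add 7h to convert from UTC-7).
Jun in UTC: 10:15-11:30, 12:15-14:30, 16:15-19:30, 19:45-21:15 (add 3h to convert from UTC-3).
Lila ∩ Chen: 10:15-14:15, 18:00-19:30, 20:00-20:15.
Lila ∩ Chen ∩ Jun: 10:15-11:30, 12:15-14:15, 18:00-19:30, 20:00-20:15.

10:15-11:30, 12:15-14:15, 18:00-19:30, 20:00-20:15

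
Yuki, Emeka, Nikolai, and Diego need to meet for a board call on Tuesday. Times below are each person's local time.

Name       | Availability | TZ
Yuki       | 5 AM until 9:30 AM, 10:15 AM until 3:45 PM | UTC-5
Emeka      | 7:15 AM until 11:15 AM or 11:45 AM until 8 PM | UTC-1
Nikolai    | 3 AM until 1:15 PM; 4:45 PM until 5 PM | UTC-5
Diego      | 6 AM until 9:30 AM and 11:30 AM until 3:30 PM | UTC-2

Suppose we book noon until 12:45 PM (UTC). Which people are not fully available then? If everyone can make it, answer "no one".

Yuki in UTC: 10:00-14:30, 15:15-20:45 (add 5h to convert from UTC-5).
Emeka in UTC: 08:15-12:15, 12:45-21:00 (add 1h to convert from UTC-1).
Nikolai in UTC: 08:00-18:15, 21:45-22:00 (add 5h to convert from UTC-5).
Diego in UTC: 08:00-11:30, 13:30-17:30 (add 2h to convert from UTC-2).
Yuki: free for 12:00-12:45. Emeka: not fully free for 12:00-12:45. Nikolai: free for 12:00-12:45. Diego: not fully free for 12:00-12:45.

Diego, Emeka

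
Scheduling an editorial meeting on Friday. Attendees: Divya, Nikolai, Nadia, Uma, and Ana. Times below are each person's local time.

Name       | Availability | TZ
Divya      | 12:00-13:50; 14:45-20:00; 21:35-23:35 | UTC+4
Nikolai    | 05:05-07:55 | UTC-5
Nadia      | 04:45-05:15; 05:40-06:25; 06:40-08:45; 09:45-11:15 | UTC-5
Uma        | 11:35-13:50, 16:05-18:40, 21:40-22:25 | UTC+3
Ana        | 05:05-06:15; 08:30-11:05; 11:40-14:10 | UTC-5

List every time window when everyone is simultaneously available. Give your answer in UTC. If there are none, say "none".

10:45-10:50

Divya in UTC: 08:00-09:50, 10:45-16:00, 17:35-19:35 (subtract 4h to convert from UTC+4).
Nikolai in UTC: 10:05-12:55 (add 5h to convert from UTC-5).
Nadia in UTC: 09:45-10:15, 10:40-11:25, 11:40-13:45, 14:45-16:15 (add 5h to convert from UTC-5).
Uma in UTC: 08:35-10:50, 13:05-15:40, 18:40-19:25 (subtract 3h to convert from UTC+3).
Ana in UTC: 10:05-11:15, 13:30-16:05, 16:40-19:10 (add 5h to convert from UTC-5).
Divya ∩ Nikolai: 10:45-12:55.
Divya ∩ Nikolai ∩ Nadia: 10:45-11:25, 11:40-12:55.
Divya ∩ Nikolai ∩ Nadia ∩ Uma: 10:45-10:50.
Divya ∩ Nikolai ∩ Nadia ∩ Uma ∩ Ana: 10:45-10:50.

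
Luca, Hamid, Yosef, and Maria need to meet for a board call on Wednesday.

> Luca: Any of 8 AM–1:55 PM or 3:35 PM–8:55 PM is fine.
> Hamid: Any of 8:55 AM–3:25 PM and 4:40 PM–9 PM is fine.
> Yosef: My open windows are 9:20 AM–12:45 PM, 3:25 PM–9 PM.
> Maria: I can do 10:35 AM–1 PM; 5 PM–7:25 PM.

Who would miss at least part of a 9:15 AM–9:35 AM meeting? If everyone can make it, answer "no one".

Luca: free for 09:15-09:35. Hamid: free for 09:15-09:35. Yosef: not fully free for 09:15-09:35. Maria: not fully free for 09:15-09:35.

Maria, Yosef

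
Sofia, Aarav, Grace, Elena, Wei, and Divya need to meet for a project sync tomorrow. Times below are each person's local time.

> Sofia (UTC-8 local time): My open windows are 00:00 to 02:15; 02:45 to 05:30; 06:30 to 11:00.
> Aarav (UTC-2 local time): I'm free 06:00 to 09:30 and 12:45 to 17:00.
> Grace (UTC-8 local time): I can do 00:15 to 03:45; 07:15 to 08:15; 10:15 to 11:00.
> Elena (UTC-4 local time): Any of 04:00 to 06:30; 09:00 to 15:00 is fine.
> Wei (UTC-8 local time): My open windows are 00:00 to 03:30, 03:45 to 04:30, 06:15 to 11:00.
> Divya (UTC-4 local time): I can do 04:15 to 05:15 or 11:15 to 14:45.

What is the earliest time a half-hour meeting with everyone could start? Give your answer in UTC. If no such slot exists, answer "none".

Sofia in UTC: 08:00-10:15, 10:45-13:30, 14:30-19:00 (add 8h to convert from UTC-8).
Aarav in UTC: 08:00-11:30, 14:45-19:00 (add 2h to convert from UTC-2).
Grace in UTC: 08:15-11:45, 15:15-16:15, 18:15-19:00 (add 8h to convert from UTC-8).
Elena in UTC: 08:00-10:30, 13:00-19:00 (add 4h to convert from UTC-4).
Wei in UTC: 08:00-11:30, 11:45-12:30, 14:15-19:00 (add 8h to convert from UTC-8).
Divya in UTC: 08:15-09:15, 15:15-18:45 (add 4h to convert from UTC-4).
Sofia ∩ Aarav: 08:00-10:15, 10:45-11:30, 14:45-19:00.
Sofia ∩ Aarav ∩ Grace: 08:15-10:15, 10:45-11:30, 15:15-16:15, 18:15-19:00.
Sofia ∩ Aarav ∩ Grace ∩ Elena: 08:15-10:15, 15:15-16:15, 18:15-19:00.
Sofia ∩ Aarav ∩ Grace ∩ Elena ∩ Wei: 08:15-10:15, 15:15-16:15, 18:15-19:00.
Sofia ∩ Aarav ∩ Grace ∩ Elena ∩ Wei ∩ Divya: 08:15-09:15, 15:15-16:15, 18:15-18:45.
So the common availability across everyone is 08:15-09:15, 15:15-16:15, 18:15-18:45.
The first common window of at least 30 minutes is 08:15-09:15, so the earliest start is 08:15.

08:15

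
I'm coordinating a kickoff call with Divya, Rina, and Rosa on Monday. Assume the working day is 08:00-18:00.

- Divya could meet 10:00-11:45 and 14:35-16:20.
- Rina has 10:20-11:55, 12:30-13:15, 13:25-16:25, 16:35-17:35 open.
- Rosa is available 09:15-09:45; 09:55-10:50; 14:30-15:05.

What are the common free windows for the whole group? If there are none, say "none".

Divya ∩ Rina: 10:20-11:45, 14:35-16:20.
Divya ∩ Rina ∩ Rosa: 10:20-10:50, 14:35-15:05.

10:20-10:50, 14:35-15:05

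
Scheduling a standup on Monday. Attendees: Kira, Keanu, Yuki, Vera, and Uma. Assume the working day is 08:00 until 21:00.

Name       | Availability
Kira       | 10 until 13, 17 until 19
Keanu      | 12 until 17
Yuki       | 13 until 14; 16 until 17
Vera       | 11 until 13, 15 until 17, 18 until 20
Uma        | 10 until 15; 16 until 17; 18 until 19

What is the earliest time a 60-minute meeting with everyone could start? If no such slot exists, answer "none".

none

Kira ∩ Keanu: 12:00-13:00.
Kira ∩ Keanu ∩ Yuki: ∅.
Kira ∩ Keanu ∩ Yuki ∩ Vera: ∅.
Kira ∩ Keanu ∩ Yuki ∩ Vera ∩ Uma: ∅.
There is no time when everyone is free.
No common window is at least 60 minutes long.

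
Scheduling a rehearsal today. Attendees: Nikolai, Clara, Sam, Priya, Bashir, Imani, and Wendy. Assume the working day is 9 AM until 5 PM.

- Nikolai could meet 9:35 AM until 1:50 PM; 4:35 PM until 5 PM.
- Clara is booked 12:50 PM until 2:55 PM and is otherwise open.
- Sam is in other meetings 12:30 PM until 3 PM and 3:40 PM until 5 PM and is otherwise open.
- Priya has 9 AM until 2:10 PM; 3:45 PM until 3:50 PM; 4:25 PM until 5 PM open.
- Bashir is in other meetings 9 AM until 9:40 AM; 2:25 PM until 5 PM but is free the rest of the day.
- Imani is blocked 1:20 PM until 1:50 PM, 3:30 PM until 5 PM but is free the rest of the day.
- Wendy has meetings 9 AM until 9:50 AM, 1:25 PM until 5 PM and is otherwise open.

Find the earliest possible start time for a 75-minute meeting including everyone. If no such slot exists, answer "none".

Nikolai free: 09:35-13:50, 16:35-17:00.
Clara free: 09:00-12:50, 14:55-17:00 (invert busy blocks within the working day).
Sam free: 09:00-12:30, 15:00-15:40 (invert busy blocks within the working day).
Priya free: 09:00-14:10, 15:45-15:50, 16:25-17:00.
Bashir free: 09:40-14:25 (invert busy blocks within the working day).
Imani free: 09:00-13:20, 13:50-15:30 (invert busy blocks within the working day).
Wendy free: 09:50-13:25 (invert busy blocks within the working day).
Nikolai ∩ Clara: 09:35-12:50, 16:35-17:00.
Nikolai ∩ Clara ∩ Sam: 09:35-12:30.
Nikolai ∩ Clara ∩ Sam ∩ Priya: 09:35-12:30.
Nikolai ∩ Clara ∩ Sam ∩ Priya ∩ Bashir: 09:40-12:30.
Nikolai ∩ Clara ∩ Sam ∩ Priya ∩ Bashir ∩ Imani: 09:40-12:30.
Nikolai ∩ Clara ∩ Sam ∩ Priya ∩ Bashir ∩ Imani ∩ Wendy: 09:50-12:30.
Those are the intersection windows.
The first common window of at least 75 minutes is 09:50-12:30, so the earliest start is 09:50.

09:50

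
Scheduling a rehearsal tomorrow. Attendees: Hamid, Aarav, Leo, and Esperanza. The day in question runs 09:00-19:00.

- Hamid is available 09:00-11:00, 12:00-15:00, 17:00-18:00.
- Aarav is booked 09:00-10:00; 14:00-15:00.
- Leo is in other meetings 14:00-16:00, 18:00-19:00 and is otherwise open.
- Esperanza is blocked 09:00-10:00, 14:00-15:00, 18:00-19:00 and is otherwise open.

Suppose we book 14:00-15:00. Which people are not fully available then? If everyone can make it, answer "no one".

Aarav, Esperanza, Leo

Hamid free: 09:00-11:00, 12:00-15:00, 17:00-18:00.
Aarav free: 10:00-14:00, 15:00-19:00 (invert busy blocks within the working day).
Leo free: 09:00-14:00, 16:00-18:00 (invert busy blocks within the working day).
Esperanza free: 10:00-14:00, 15:00-18:00 (invert busy blocks within the working day).
Hamid: free for 14:00-15:00. Aarav: not fully free for 14:00-15:00. Leo: not fully free for 14:00-15:00. Esperanza: not fully free for 14:00-15:00.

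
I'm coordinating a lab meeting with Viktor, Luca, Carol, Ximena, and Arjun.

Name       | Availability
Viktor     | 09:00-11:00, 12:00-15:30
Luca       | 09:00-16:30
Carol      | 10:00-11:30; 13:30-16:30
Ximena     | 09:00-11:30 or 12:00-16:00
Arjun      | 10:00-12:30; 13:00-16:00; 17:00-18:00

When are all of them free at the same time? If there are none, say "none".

Viktor ∩ Luca: 09:00-11:00, 12:00-15:30.
Viktor ∩ Luca ∩ Carol: 10:00-11:00, 13:30-15:30.
Viktor ∩ Luca ∩ Carol ∩ Ximena: 10:00-11:00, 13:30-15:30.
Viktor ∩ Luca ∩ Carol ∩ Ximena ∩ Arjun: 10:00-11:00, 13:30-15:30.
So the common availability across everyone is 10:00-11:00, 13:30-15:30.

10:00-11:00, 13:30-15:30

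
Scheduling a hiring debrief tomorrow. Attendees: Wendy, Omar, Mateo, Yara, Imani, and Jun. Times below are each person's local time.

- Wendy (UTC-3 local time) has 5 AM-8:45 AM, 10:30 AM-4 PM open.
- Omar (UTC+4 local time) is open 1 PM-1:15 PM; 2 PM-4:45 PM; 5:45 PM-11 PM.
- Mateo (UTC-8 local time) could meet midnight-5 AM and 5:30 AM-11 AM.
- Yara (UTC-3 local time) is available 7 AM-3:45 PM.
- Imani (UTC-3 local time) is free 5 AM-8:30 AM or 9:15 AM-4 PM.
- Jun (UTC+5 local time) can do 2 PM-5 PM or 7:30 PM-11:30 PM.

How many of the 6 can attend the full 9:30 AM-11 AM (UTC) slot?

Wendy in UTC: 08:00-11:45, 13:30-19:00 (add 3h to convert from UTC-3).
Omar in UTC: 09:00-09:15, 10:00-12:45, 13:45-19:00 (subtract 4h to convert from UTC+4).
Mateo in UTC: 08:00-13:00, 13:30-19:00 (add 8h to convert from UTC-8).
Yara in UTC: 10:00-18:45 (add 3h to convert from UTC-3).
Imani in UTC: 08:00-11:30, 12:15-19:00 (add 3h to convert from UTC-3).
Jun in UTC: 09:00-12:00, 14:30-18:30 (subtract 5h to convert from UTC+5).
Wendy, Mateo, Imani, and Jun can make the full 09:30-11:00 slot — that's 4.

4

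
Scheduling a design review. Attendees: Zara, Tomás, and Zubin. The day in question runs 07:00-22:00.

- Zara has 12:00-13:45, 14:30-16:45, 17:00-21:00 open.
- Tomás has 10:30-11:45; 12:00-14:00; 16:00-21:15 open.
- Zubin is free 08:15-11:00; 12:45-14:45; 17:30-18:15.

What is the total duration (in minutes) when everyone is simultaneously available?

105

Zara ∩ Tomás: 12:00-13:45, 16:00-16:45, 17:00-21:00.
Zara ∩ Tomás ∩ Zubin: 12:45-13:45, 17:30-18:15.
Those are the intersection windows.
Summing the common windows: 60 + 45 = 105 minutes.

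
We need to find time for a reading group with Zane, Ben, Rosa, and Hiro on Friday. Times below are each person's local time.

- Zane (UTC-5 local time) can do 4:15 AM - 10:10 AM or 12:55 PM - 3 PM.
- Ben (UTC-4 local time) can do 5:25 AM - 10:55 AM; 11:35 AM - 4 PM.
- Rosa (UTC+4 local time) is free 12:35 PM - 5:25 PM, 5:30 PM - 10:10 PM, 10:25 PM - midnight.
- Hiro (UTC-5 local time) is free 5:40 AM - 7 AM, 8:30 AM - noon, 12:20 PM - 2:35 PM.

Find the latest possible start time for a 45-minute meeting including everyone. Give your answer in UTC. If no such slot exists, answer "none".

Zane in UTC: 09:15-15:10, 17:55-20:00 (add 5h to convert from UTC-5).
Ben in UTC: 09:25-14:55, 15:35-20:00 (add 4h to convert from UTC-4).
Rosa in UTC: 08:35-13:25, 13:30-18:10, 18:25-20:00 (subtract 4h to convert from UTC+4).
Hiro in UTC: 10:40-12:00, 13:30-17:00, 17:20-19:35 (add 5h to convert from UTC-5).
Zane ∩ Ben: 09:25-14:55, 17:55-20:00.
Zane ∩ Ben ∩ Rosa: 09:25-13:25, 13:30-14:55, 17:55-18:10, 18:25-20:00.
Zane ∩ Ben ∩ Rosa ∩ Hiro: 10:40-12:00, 13:30-14:55, 17:55-18:10, 18:25-19:35.
Those are the intersection windows.
The last common window of at least 45 minutes is 18:25-19:35; a 45-minute meeting can start as late as 18:50 and still end by 19:35.

18:50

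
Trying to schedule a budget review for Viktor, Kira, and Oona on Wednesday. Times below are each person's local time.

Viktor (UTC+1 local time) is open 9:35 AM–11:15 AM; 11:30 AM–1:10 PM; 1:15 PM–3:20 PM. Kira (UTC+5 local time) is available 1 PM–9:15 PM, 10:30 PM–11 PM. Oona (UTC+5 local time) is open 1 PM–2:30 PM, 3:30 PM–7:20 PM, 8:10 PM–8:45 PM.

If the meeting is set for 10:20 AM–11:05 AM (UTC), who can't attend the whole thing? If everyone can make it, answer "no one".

Viktor in UTC: 08:35-10:15, 10:30-12:10, 12:15-14:20 (subtract 1h to convert from UTC+1).
Kira in UTC: 08:00-16:15, 17:30-18:00 (subtract 5h to convert from UTC+5).
Oona in UTC: 08:00-09:30, 10:30-14:20, 15:10-15:45 (subtract 5h to convert from UTC+5).
Viktor: not fully free for 10:20-11:05. Kira: free for 10:20-11:05. Oona: not fully free for 10:20-11:05.

Oona, Viktor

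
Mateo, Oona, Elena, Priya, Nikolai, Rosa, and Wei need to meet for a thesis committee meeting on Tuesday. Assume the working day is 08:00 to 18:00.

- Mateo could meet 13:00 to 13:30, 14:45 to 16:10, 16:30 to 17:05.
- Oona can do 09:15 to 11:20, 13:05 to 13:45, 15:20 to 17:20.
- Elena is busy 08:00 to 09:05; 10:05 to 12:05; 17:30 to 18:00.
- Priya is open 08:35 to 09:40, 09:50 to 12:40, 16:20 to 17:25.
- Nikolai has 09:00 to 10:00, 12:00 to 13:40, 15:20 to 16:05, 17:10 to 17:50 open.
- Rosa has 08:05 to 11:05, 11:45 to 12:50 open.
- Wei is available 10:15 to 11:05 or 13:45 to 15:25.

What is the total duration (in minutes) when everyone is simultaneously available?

Mateo free: 13:00-13:30, 14:45-16:10, 16:30-17:05.
Oona free: 09:15-11:20, 13:05-13:45, 15:20-17:20.
Elena free: 09:05-10:05, 12:05-17:30 (invert busy blocks within the working day).
Priya free: 08:35-09:40, 09:50-12:40, 16:20-17:25.
Nikolai free: 09:00-10:00, 12:00-13:40, 15:20-16:05, 17:10-17:50.
Rosa free: 08:05-11:05, 11:45-12:50.
Wei free: 10:15-11:05, 13:45-15:25.
Mateo ∩ Oona: 13:05-13:30, 15:20-16:10, 16:30-17:05.
Mateo ∩ Oona ∩ Elena: 13:05-13:30, 15:20-16:10, 16:30-17:05.
Mateo ∩ Oona ∩ Elena ∩ Priya: 16:30-17:05.
Mateo ∩ Oona ∩ Elena ∩ Priya ∩ Nikolai: ∅.
Mateo ∩ Oona ∩ Elena ∩ Priya ∩ Nikolai ∩ Rosa: ∅.
Mateo ∩ Oona ∩ Elena ∩ Priya ∩ Nikolai ∩ Rosa ∩ Wei: ∅.
There is no time when everyone is free.
There is no common window, so the total is 0 minutes.

0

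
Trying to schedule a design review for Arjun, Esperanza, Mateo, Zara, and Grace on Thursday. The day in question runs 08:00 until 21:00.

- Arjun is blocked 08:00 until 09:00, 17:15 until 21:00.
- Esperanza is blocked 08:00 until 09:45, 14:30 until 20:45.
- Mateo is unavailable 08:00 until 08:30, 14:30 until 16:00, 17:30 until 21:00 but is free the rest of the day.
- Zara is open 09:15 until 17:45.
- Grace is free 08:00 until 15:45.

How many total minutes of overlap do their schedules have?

285

Arjun free: 09:00-17:15 (invert busy blocks within the working day).
Esperanza free: 09:45-14:30, 20:45-21:00 (invert busy blocks within the working day).
Mateo free: 08:30-14:30, 16:00-17:30 (invert busy blocks within the working day).
Zara free: 09:15-17:45.
Grace free: 08:00-15:45.
Arjun ∩ Esperanza: 09:45-14:30.
Arjun ∩ Esperanza ∩ Mateo: 09:45-14:30.
Arjun ∩ Esperanza ∩ Mateo ∩ Zara: 09:45-14:30.
Arjun ∩ Esperanza ∩ Mateo ∩ Zara ∩ Grace: 09:45-14:30.
So the common availability across everyone is 09:45-14:30.
That's a single block of 285 minutes.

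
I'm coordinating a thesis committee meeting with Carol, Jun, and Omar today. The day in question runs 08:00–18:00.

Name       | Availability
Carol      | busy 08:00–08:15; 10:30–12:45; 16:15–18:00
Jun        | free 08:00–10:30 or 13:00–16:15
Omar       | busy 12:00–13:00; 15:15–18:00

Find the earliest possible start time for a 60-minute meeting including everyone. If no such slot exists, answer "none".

08:15

Carol free: 08:15-10:30, 12:45-16:15 (invert busy blocks within the working day).
Jun free: 08:00-10:30, 13:00-16:15.
Omar free: 08:00-12:00, 13:00-15:15 (invert busy blocks within the working day).
Carol ∩ Jun: 08:15-10:30, 13:00-16:15.
Carol ∩ Jun ∩ Omar: 08:15-10:30, 13:00-15:15.
So the common availability across everyone is 08:15-10:30, 13:00-15:15.
The first common window of at least 60 minutes is 08:15-10:30, so the earliest start is 08:15.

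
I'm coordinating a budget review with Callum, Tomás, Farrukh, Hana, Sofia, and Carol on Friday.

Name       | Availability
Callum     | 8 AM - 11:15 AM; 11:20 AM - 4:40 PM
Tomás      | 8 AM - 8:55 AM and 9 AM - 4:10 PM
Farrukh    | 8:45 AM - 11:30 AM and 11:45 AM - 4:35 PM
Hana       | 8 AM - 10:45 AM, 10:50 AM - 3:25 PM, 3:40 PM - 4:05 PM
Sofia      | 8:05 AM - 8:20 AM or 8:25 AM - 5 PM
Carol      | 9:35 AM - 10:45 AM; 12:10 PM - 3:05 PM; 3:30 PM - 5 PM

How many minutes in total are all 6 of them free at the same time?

Callum ∩ Tomás: 08:00-08:55, 09:00-11:15, 11:20-16:10.
Callum ∩ Tomás ∩ Farrukh: 08:45-08:55, 09:00-11:15, 11:20-11:30, 11:45-16:10.
Callum ∩ Tomás ∩ Farrukh ∩ Hana: 08:45-08:55, 09:00-10:45, 10:50-11:15, 11:20-11:30, 11:45-15:25, 15:40-16:05.
Callum ∩ Tomás ∩ Farrukh ∩ Hana ∩ Sofia: 08:45-08:55, 09:00-10:45, 10:50-11:15, 11:20-11:30, 11:45-15:25, 15:40-16:05.
Callum ∩ Tomás ∩ Farrukh ∩ Hana ∩ Sofia ∩ Carol: 09:35-10:45, 12:10-15:05, 15:40-16:05.
So the common availability across everyone is 09:35-10:45, 12:10-15:05, 15:40-16:05.
Summing the common windows: 70 + 175 + 25 = 270 minutes.

270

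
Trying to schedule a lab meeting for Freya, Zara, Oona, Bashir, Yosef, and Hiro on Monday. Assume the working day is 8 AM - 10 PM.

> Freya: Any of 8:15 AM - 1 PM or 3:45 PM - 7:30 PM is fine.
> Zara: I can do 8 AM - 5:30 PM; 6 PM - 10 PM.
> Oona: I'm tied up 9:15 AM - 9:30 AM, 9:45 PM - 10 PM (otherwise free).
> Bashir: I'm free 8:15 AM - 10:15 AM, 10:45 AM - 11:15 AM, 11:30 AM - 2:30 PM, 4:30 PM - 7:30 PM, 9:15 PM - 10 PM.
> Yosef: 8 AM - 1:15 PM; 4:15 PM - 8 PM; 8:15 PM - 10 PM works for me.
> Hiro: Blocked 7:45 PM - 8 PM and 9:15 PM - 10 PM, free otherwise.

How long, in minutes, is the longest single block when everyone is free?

90

Freya free: 08:15-13:00, 15:45-19:30.
Zara free: 08:00-17:30, 18:00-22:00.
Oona free: 08:00-09:15, 09:30-21:45 (invert busy blocks within the working day).
Bashir free: 08:15-10:15, 10:45-11:15, 11:30-14:30, 16:30-19:30, 21:15-22:00.
Yosef free: 08:00-13:15, 16:15-20:00, 20:15-22:00.
Hiro free: 08:00-19:45, 20:00-21:15 (invert busy blocks within the working day).
Freya ∩ Zara: 08:15-13:00, 15:45-17:30, 18:00-19:30.
Freya ∩ Zara ∩ Oona: 08:15-09:15, 09:30-13:00, 15:45-17:30, 18:00-19:30.
Freya ∩ Zara ∩ Oona ∩ Bashir: 08:15-09:15, 09:30-10:15, 10:45-11:15, 11:30-13:00, 16:30-17:30, 18:00-19:30.
Freya ∩ Zara ∩ Oona ∩ Bashir ∩ Yosef: 08:15-09:15, 09:30-10:15, 10:45-11:15, 11:30-13:00, 16:30-17:30, 18:00-19:30.
Freya ∩ Zara ∩ Oona ∩ Bashir ∩ Yosef ∩ Hiro: 08:15-09:15, 09:30-10:15, 10:45-11:15, 11:30-13:00, 16:30-17:30, 18:00-19:30.
Those are the intersection windows.
The longest is 11:30-13:00 at 90 minutes.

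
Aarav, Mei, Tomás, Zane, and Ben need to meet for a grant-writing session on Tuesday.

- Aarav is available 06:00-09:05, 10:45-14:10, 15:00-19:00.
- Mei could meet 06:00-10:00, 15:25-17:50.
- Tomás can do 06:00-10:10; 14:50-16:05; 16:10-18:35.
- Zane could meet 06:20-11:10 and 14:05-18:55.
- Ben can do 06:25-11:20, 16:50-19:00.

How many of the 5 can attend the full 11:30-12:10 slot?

1

Aarav can make the full 11:30-12:10 slot — that's 1.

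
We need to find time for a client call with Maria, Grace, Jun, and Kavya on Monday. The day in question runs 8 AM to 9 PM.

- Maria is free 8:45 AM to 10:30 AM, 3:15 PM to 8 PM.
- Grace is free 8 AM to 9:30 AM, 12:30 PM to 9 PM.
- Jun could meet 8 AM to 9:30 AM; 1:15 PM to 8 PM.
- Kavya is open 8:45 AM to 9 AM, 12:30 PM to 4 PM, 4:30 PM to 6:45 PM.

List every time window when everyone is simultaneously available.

Maria ∩ Grace: 08:45-09:30, 15:15-20:00.
Maria ∩ Grace ∩ Jun: 08:45-09:30, 15:15-20:00.
Maria ∩ Grace ∩ Jun ∩ Kavya: 08:45-09:00, 15:15-16:00, 16:30-18:45.
So the common availability across everyone is 08:45-09:00, 15:15-16:00, 16:30-18:45.

08:45-09:00, 15:15-16:00, 16:30-18:45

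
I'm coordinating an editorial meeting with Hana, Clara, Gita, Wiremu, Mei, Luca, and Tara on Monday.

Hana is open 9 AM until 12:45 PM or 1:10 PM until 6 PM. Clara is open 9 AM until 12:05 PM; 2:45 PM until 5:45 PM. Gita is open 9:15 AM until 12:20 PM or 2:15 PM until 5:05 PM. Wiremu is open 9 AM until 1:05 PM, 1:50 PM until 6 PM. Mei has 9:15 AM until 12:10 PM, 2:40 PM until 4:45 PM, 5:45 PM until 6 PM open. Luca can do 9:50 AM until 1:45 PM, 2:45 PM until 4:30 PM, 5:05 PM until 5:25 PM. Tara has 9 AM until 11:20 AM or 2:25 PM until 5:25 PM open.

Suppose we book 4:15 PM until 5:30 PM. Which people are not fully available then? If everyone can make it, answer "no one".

Hana: free for 16:15-17:30. Clara: free for 16:15-17:30. Gita: not fully free for 16:15-17:30. Wiremu: free for 16:15-17:30. Mei: not fully free for 16:15-17:30. Luca: not fully free for 16:15-17:30. Tara: not fully free for 16:15-17:30.

Gita, Luca, Mei, Tara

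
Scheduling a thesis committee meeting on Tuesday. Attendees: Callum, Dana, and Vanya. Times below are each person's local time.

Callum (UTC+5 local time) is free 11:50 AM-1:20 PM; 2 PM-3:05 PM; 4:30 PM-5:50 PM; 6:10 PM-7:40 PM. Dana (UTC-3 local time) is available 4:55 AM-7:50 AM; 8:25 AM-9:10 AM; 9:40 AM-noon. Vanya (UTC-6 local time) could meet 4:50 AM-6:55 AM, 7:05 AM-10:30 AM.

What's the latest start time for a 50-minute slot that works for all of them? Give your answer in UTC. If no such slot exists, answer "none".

Callum in UTC: 06:50-08:20, 09:00-10:05, 11:30-12:50, 13:10-14:40 (subtract 5h to convert from UTC+5).
Dana in UTC: 07:55-10:50, 11:25-12:10, 12:40-15:00 (add 3h to convert from UTC-3).
Vanya in UTC: 10:50-12:55, 13:05-16:30 (add 6h to convert from UTC-6).
Callum ∩ Dana: 07:55-08:20, 09:00-10:05, 11:30-12:10, 12:40-12:50, 13:10-14:40.
Callum ∩ Dana ∩ Vanya: 11:30-12:10, 12:40-12:50, 13:10-14:40.
Those are the intersection windows.
The last common window of at least 50 minutes is 13:10-14:40; a 50-minute meeting can start as late as 13:50 and still end by 14:40.

13:50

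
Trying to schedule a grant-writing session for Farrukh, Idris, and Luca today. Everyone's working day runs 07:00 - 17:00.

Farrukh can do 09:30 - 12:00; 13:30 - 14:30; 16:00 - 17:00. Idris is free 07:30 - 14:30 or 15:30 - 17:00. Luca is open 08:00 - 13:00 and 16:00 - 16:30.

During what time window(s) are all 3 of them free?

09:30-12:00, 16:00-16:30

Farrukh ∩ Idris: 09:30-12:00, 13:30-14:30, 16:00-17:00.
Farrukh ∩ Idris ∩ Luca: 09:30-12:00, 16:00-16:30.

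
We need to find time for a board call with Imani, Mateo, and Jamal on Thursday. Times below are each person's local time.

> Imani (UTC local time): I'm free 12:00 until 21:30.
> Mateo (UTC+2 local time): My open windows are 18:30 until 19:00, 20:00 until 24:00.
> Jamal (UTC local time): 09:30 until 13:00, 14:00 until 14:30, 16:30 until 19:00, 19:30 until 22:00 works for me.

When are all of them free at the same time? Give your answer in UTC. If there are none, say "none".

16:30-17:00, 18:00-19:00, 19:30-21:30

Imani in UTC: 12:00-21:30.
Mateo in UTC: 16:30-17:00, 18:00-22:00 (subtract 2h to convert from UTC+2).
Jamal in UTC: 09:30-13:00, 14:00-14:30, 16:30-19:00, 19:30-22:00.
Imani ∩ Mateo: 16:30-17:00, 18:00-21:30.
Imani ∩ Mateo ∩ Jamal: 16:30-17:00, 18:00-19:00, 19:30-21:30.
Those are the intersection windows.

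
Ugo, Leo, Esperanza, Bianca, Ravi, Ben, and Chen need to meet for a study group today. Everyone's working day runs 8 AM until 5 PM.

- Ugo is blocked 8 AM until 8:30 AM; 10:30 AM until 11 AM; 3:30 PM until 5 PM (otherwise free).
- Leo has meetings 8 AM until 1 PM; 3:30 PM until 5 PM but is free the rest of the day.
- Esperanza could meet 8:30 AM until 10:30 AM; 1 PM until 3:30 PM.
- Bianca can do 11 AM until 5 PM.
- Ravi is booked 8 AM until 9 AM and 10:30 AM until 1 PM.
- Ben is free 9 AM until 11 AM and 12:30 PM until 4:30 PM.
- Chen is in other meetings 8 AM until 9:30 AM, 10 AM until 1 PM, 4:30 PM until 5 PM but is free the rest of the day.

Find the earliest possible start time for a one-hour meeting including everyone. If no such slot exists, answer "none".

13:00

Ugo free: 08:30-10:30, 11:00-15:30 (invert busy blocks within the working day).
Leo free: 13:00-15:30 (invert busy blocks within the working day).
Esperanza free: 08:30-10:30, 13:00-15:30.
Bianca free: 11:00-17:00.
Ravi free: 09:00-10:30, 13:00-17:00 (invert busy blocks within the working day).
Ben free: 09:00-11:00, 12:30-16:30.
Chen free: 09:30-10:00, 13:00-16:30 (invert busy blocks within the working day).
Ugo ∩ Leo: 13:00-15:30.
Ugo ∩ Leo ∩ Esperanza: 13:00-15:30.
Ugo ∩ Leo ∩ Esperanza ∩ Bianca: 13:00-15:30.
Ugo ∩ Leo ∩ Esperanza ∩ Bianca ∩ Ravi: 13:00-15:30.
Ugo ∩ Leo ∩ Esperanza ∩ Bianca ∩ Ravi ∩ Ben: 13:00-15:30.
Ugo ∩ Leo ∩ Esperanza ∩ Bianca ∩ Ravi ∩ Ben ∩ Chen: 13:00-15:30.
The first common window of at least 60 minutes is 13:00-15:30, so the earliest start is 13:00.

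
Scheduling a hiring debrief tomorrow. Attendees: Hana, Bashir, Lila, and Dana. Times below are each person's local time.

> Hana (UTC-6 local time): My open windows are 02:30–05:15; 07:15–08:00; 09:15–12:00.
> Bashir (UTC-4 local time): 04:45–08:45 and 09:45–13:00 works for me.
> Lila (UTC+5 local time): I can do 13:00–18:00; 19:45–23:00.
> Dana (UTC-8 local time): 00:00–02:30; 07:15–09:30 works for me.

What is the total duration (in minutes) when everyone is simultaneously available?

210

Hana in UTC: 08:30-11:15, 13:15-14:00, 15:15-18:00 (add 6h to convert from UTC-6).
Bashir in UTC: 08:45-12:45, 13:45-17:00 (add 4h to convert from UTC-4).
Lila in UTC: 08:00-13:00, 14:45-18:00 (subtract 5h to convert from UTC+5).
Dana in UTC: 08:00-10:30, 15:15-17:30 (add 8h to convert from UTC-8).
Hana ∩ Bashir: 08:45-11:15, 13:45-14:00, 15:15-17:00.
Hana ∩ Bashir ∩ Lila: 08:45-11:15, 15:15-17:00.
Hana ∩ Bashir ∩ Lila ∩ Dana: 08:45-10:30, 15:15-17:00.
Summing the common windows: 105 + 105 = 210 minutes.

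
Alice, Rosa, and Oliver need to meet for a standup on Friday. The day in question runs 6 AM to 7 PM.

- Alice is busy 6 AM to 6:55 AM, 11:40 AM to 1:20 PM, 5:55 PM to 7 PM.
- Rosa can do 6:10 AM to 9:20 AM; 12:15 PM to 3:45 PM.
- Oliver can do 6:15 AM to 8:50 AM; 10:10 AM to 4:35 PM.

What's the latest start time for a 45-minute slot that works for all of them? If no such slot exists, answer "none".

Alice free: 06:55-11:40, 13:20-17:55 (invert busy blocks within the working day).
Rosa free: 06:10-09:20, 12:15-15:45.
Oliver free: 06:15-08:50, 10:10-16:35.
Alice ∩ Rosa: 06:55-09:20, 13:20-15:45.
Alice ∩ Rosa ∩ Oliver: 06:55-08:50, 13:20-15:45.
The last common window of at least 45 minutes is 13:20-15:45; a 45-minute meeting can start as late as 15:00 and still end by 15:45.

15:00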